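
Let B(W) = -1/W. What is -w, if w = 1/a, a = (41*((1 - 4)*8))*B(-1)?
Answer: 1/984 ≈ 0.0010163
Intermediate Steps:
a = -984 (a = (41*((1 - 4)*8))*(-1/(-1)) = (41*(-3*8))*(-1*(-1)) = (41*(-24))*1 = -984*1 = -984)
w = -1/984 (w = 1/(-984) = -1/984 ≈ -0.0010163)
-w = -1*(-1/984) = 1/984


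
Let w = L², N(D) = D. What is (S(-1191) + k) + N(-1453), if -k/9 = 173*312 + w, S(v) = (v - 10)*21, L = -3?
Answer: -512539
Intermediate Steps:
S(v) = -210 + 21*v (S(v) = (-10 + v)*21 = -210 + 21*v)
w = 9 (w = (-3)² = 9)
k = -485865 (k = -9*(173*312 + 9) = -9*(53976 + 9) = -9*53985 = -485865)
(S(-1191) + k) + N(-1453) = ((-210 + 21*(-1191)) - 485865) - 1453 = ((-210 - 25011) - 485865) - 1453 = (-25221 - 485865) - 1453 = -511086 - 1453 = -512539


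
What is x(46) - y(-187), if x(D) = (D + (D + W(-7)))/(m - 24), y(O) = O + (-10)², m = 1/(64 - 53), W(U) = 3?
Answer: 21836/263 ≈ 83.027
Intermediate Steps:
m = 1/11 ≈ 0.090909
y(O) = 100 + O (y(O) = O + 100 = 100 + O)
x(D) = -33/263 - 22*D/263 (x(D) = (D + (D + 3))/(1/11 - 24) = (D + (3 + D))/(-263/11) = (3 + 2*D)*(-11/263) = -33/263 - 22*D/263)
x(46) - y(-187) = (-33/263 - 22/263*46) - (100 - 187) = (-33/263 - 1012/263) - 1*(-87) = -1045/263 + 87 = 21836/263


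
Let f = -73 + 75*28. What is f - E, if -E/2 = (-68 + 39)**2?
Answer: 3709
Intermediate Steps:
f = 2027 (f = -73 + 2100 = 2027)
E = -1682 (E = -2*(-68 + 39)**2 = -2*(-29)**2 = -2*841 = -1682)
f - E = 2027 - 1*(-1682) = 2027 + 1682 = 3709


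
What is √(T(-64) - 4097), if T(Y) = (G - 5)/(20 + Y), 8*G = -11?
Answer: I*√31726046/88 ≈ 64.007*I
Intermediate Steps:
G = -11/8 (G = (⅛)*(-11) = -11/8 ≈ -1.3750)
T(Y) = -51/(8*(20 + Y)) (T(Y) = (-11/8 - 5)/(20 + Y) = -51/(8*(20 + Y)))
√(T(-64) - 4097) = √(-51/(160 + 8*(-64)) - 4097) = √(-51/(160 - 512) - 4097) = √(-51/(-352) - 4097) = √(-51*(-1/352) - 4097) = √(51/352 - 4097) = √(-1442093/352) = I*√31726046/88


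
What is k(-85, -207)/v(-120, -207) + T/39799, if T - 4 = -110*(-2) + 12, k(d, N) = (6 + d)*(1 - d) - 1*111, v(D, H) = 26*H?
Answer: 276082247/214198218 ≈ 1.2889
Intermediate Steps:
k(d, N) = -111 + (1 - d)*(6 + d) (k(d, N) = (1 - d)*(6 + d) - 111 = -111 + (1 - d)*(6 + d))
T = 236 (T = 4 + (-110*(-2) + 12) = 4 + (220 + 12) = 4 + 232 = 236)
k(-85, -207)/v(-120, -207) + T/39799 = (-105 - 1*(-85)**2 - 5*(-85))/((26*(-207))) + 236/39799 = (-105 - 1*7225 + 425)/(-5382) + 236*(1/39799) = (-105 - 7225 + 425)*(-1/5382) + 236/39799 = -6905*(-1/5382) + 236/39799 = 6905/5382 + 236/39799 = 276082247/214198218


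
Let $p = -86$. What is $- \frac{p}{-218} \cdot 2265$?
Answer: $- \frac{97395}{109} \approx -893.53$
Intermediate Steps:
$- \frac{p}{-218} \cdot 2265 = - \frac{-86}{-218} \cdot 2265 = - \frac{\left(-86\right) \left(-1\right)}{218} \cdot 2265 = \left(-1\right) \frac{43}{109} \cdot 2265 = \left(- \frac{43}{109}\right) 2265 = - \frac{97395}{109}$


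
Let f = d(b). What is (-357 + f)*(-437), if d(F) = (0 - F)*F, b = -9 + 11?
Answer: 157757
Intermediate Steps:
b = 2
d(F) = -F² (d(F) = (-F)*F = -F²)
f = -4 (f = -1*2² = -1*4 = -4)
(-357 + f)*(-437) = (-357 - 4)*(-437) = -361*(-437) = 157757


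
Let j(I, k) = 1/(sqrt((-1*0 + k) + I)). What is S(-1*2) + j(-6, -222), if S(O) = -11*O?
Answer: 22 - I*sqrt(57)/114 ≈ 22.0 - 0.066227*I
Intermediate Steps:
j(I, k) = 1/sqrt(I + k) (j(I, k) = 1/(sqrt((0 + k) + I)) = 1/(sqrt(k + I)) = 1/(sqrt(I + k)) = 1/sqrt(I + k))
S(-1*2) + j(-6, -222) = -(-11)*2 + 1/sqrt(-6 - 222) = -11*(-2) + 1/sqrt(-228) = 22 - I*sqrt(57)/114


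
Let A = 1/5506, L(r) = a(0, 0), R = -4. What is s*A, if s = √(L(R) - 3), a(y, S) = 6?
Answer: √3/5506 ≈ 0.00031458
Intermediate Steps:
L(r) = 6
s = √3 (s = √(6 - 3) = √3 ≈ 1.7320)
A = 1/5506 ≈ 0.00018162
s*A = √3*(1/5506) = √3/5506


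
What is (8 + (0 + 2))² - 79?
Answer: 21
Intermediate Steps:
(8 + (0 + 2))² - 79 = (8 + 2)² - 79 = 10² - 79 = 100 - 79 = 21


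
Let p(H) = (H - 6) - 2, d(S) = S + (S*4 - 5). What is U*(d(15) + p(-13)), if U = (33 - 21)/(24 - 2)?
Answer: 294/11 ≈ 26.727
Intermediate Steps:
d(S) = -5 + 5*S (d(S) = S + (4*S - 5) = S + (-5 + 4*S) = -5 + 5*S)
p(H) = -8 + H (p(H) = (-6 + H) - 2 = -8 + H)
U = 6/11 (U = 12/22 = 12*(1/22) = 6/11 ≈ 0.54545)
U*(d(15) + p(-13)) = 6*((-5 + 5*15) + (-8 - 13))/11 = 6*((-5 + 75) - 21)/11 = 6*(70 - 21)/11 = (6/11)*49 = 294/11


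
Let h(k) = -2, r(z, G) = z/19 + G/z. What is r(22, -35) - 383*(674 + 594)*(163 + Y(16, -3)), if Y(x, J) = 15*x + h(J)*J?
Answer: -83026669709/418 ≈ -1.9863e+8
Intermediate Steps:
r(z, G) = z/19 + G/z (r(z, G) = z*(1/19) + G/z = z/19 + G/z)
Y(x, J) = -2*J + 15*x (Y(x, J) = 15*x - 2*J = -2*J + 15*x)
r(22, -35) - 383*(674 + 594)*(163 + Y(16, -3)) = ((1/19)*22 - 35/22) - 383*(674 + 594)*(163 + (-2*(-3) + 15*16)) = (22/19 - 35*1/22) - 485644*(163 + (6 + 240)) = (22/19 - 35/22) - 485644*(163 + 246) = -181/418 - 485644*409 = -181/418 - 383*518612 = -181/418 - 198628396 = -83026669709/418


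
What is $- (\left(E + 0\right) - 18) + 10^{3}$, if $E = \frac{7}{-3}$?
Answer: $\frac{3061}{3} \approx 1020.3$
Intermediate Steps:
$E = - \frac{7}{3}$ ($E = 7 \left(- \frac{1}{3}\right) = - \frac{7}{3} \approx -2.3333$)
$- (\left(E + 0\right) - 18) + 10^{3} = - (\left(- \frac{7}{3} + 0\right) - 18) + 10^{3} = - (- \frac{7}{3} - 18) + 1000 = \left(-1\right) \left(- \frac{61}{3}\right) + 1000 = \frac{61}{3} + 1000 = \frac{3061}{3}$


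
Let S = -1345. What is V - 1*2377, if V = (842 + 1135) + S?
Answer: -1745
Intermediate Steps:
V = 632 (V = (842 + 1135) - 1345 = 1977 - 1345 = 632)
V - 1*2377 = 632 - 1*2377 = 632 - 2377 = -1745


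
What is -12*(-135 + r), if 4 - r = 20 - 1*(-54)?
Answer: 2460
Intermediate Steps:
r = -70 (r = 4 - (20 - 1*(-54)) = 4 - (20 + 54) = 4 - 1*74 = 4 - 74 = -70)
-12*(-135 + r) = -12*(-135 - 70) = -12*(-205) = 2460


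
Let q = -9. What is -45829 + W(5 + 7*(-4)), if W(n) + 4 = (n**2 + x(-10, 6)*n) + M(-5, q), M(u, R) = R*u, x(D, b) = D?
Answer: -45029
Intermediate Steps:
W(n) = 41 + n**2 - 10*n (W(n) = -4 + ((n**2 - 10*n) - 9*(-5)) = -4 + ((n**2 - 10*n) + 45) = -4 + (45 + n**2 - 10*n) = 41 + n**2 - 10*n)
-45829 + W(5 + 7*(-4)) = -45829 + (41 + (5 + 7*(-4))**2 - 10*(5 + 7*(-4))) = -45829 + (41 + (5 - 28)**2 - 10*(5 - 28)) = -45829 + (41 + (-23)**2 - 10*(-23)) = -45829 + (41 + 529 + 230) = -45829 + 800 = -45029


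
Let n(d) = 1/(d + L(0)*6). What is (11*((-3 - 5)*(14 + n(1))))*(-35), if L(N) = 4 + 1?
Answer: 1339800/31 ≈ 43219.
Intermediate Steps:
L(N) = 5
n(d) = 1/(30 + d) (n(d) = 1/(d + 5*6) = 1/(d + 30) = 1/(30 + d))
(11*((-3 - 5)*(14 + n(1))))*(-35) = (11*((-3 - 5)*(14 + 1/(30 + 1))))*(-35) = (11*(-8*(14 + 1/31)))*(-35) = (11*(-8*435/31))*(-35) = (11*(-3480/31))*(-35) = -38280/31*(-35) = 1339800/31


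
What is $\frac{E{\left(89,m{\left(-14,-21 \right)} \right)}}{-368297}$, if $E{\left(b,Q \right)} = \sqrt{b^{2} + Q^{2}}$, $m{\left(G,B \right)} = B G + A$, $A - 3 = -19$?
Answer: $- \frac{\sqrt{85205}}{368297} \approx -0.00079256$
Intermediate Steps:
$A = -16$ ($A = 3 - 19 = -16$)
$m{\left(G,B \right)} = -16 + B G$ ($m{\left(G,B \right)} = B G - 16 = -16 + B G$)
$E{\left(b,Q \right)} = \sqrt{Q^{2} + b^{2}}$
$\frac{E{\left(89,m{\left(-14,-21 \right)} \right)}}{-368297} = \frac{\sqrt{\left(-16 - -294\right)^{2} + 89^{2}}}{-368297} = \sqrt{\left(-16 + 294\right)^{2} + 7921} \left(- \frac{1}{368297}\right) = \sqrt{278^{2} + 7921} \left(- \frac{1}{368297}\right) = \sqrt{77284 + 7921} \left(- \frac{1}{368297}\right) = \sqrt{85205} \left(- \frac{1}{368297}\right) = - \frac{\sqrt{85205}}{368297}$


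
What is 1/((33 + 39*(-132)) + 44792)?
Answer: 1/39677 ≈ 2.5204e-5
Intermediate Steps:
1/((33 + 39*(-132)) + 44792) = 1/((33 - 5148) + 44792) = 1/(-5115 + 44792) = 1/39677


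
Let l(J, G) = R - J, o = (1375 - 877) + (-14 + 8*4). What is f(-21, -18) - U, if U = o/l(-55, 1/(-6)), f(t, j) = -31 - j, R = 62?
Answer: -679/39 ≈ -17.410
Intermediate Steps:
o = 516 (o = 498 + (-14 + 32) = 498 + 18 = 516)
l(J, G) = 62 - J
U = 172/39 (U = 516/(62 - 1*(-55)) = 516/(62 + 55) = 516/117 = 516*(1/117) = 172/39 ≈ 4.4103)
f(-21, -18) - U = (-31 - 1*(-18)) - 1*172/39 = (-31 + 18) - 172/39 = -13 - 172/39 = -679/39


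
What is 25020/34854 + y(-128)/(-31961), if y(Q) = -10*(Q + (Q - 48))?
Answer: 115618010/185661449 ≈ 0.62274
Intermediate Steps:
y(Q) = 480 - 20*Q (y(Q) = -10*(Q + (-48 + Q)) = -10*(-48 + 2*Q) = 480 - 20*Q)
25020/34854 + y(-128)/(-31961) = 25020/34854 + (480 - 20*(-128))/(-31961) = 25020*(1/34854) + (480 + 2560)*(-1/31961) = 4170/5809 + 3040*(-1/31961) = 4170/5809 - 3040/31961 = 115618010/185661449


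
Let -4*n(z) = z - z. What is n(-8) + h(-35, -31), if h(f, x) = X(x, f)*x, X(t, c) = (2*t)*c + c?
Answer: -66185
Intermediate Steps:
X(t, c) = c + 2*c*t (X(t, c) = 2*c*t + c = c + 2*c*t)
h(f, x) = f*x*(1 + 2*x) (h(f, x) = (f*(1 + 2*x))*x = f*x*(1 + 2*x))
n(z) = 0 (n(z) = -(z - z)/4 = -¼*0 = 0)
n(-8) + h(-35, -31) = 0 - 35*(-31)*(1 + 2*(-31)) = 0 - 35*(-31)*(1 - 62) = 0 - 35*(-31)*(-61) = 0 - 66185 = -66185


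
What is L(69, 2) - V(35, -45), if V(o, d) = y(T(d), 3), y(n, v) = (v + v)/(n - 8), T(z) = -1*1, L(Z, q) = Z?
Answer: 209/3 ≈ 69.667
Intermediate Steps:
T(z) = -1
y(n, v) = 2*v/(-8 + n) (y(n, v) = (2*v)/(-8 + n) = 2*v/(-8 + n))
V(o, d) = -⅔ (V(o, d) = 2*3/(-8 - 1) = 2*3/(-9) = 2*3*(-⅑) = -⅔)
L(69, 2) - V(35, -45) = 69 - 1*(-⅔) = 69 + ⅔ = 209/3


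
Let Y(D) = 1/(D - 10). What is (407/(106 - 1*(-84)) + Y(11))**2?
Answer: 356409/36100 ≈ 9.8728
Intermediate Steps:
Y(D) = 1/(-10 + D)
(407/(106 - 1*(-84)) + Y(11))**2 = (407/(106 - 1*(-84)) + 1/(-10 + 11))**2 = (407/(106 + 84) + 1/1)**2 = (407/190 + 1)**2 = (597/190)**2 = 356409/36100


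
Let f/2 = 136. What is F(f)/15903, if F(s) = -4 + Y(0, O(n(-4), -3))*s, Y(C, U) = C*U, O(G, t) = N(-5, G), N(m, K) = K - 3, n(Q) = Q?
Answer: -4/15903 ≈ -0.00025153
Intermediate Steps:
f = 272 (f = 2*136 = 272)
N(m, K) = -3 + K
O(G, t) = -3 + G
F(s) = -4 (F(s) = -4 + (0*(-3 - 4))*s = -4 + (0*(-7))*s = -4 + 0*s = -4 + 0 = -4)
F(f)/15903 = -4/15903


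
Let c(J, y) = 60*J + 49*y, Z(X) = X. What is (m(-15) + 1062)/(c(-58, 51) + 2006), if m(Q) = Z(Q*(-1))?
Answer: 1077/1025 ≈ 1.0507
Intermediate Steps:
m(Q) = -Q (m(Q) = Q*(-1) = -Q)
c(J, y) = 49*y + 60*J
(m(-15) + 1062)/(c(-58, 51) + 2006) = (-1*(-15) + 1062)/((49*51 + 60*(-58)) + 2006) = (15 + 1062)/((2499 - 3480) + 2006) = 1077/(-981 + 2006) = 1077/1025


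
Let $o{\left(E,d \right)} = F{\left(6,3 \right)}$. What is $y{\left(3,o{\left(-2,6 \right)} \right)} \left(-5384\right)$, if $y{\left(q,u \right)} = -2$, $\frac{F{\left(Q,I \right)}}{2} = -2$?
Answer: $10768$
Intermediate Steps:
$F{\left(Q,I \right)} = -4$ ($F{\left(Q,I \right)} = 2 \left(-2\right) = -4$)
$o{\left(E,d \right)} = -4$
$y{\left(3,o{\left(-2,6 \right)} \right)} \left(-5384\right) = \left(-2\right) \left(-5384\right) = 10768$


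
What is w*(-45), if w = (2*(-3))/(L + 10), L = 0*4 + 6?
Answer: 135/8 ≈ 16.875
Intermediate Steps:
L = 6 (L = 0 + 6 = 6)
w = -3/8 (w = (2*(-3))/(6 + 10) = -6/16 = -6*1/16 = -3/8 ≈ -0.37500)
w*(-45) = -3/8*(-45) = 135/8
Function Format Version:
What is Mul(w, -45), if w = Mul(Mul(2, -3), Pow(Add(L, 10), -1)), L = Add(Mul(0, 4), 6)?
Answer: Rational(135, 8) ≈ 16.875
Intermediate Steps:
L = 6 (L = Add(0, 6) = 6)
w = Rational(-3, 8) (w = Mul(Mul(2, -3), Pow(Add(6, 10), -1)) = Mul(-6, Pow(16, -1)) = Mul(-6, Rational(1, 16)) = Rational(-3, 8) ≈ -0.37500)
Mul(w, -45) = Mul(Rational(-3, 8), -45) = Rational(135, 8)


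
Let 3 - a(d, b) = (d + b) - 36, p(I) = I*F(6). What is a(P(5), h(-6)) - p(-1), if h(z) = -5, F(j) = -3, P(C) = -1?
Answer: 42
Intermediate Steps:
p(I) = -3*I (p(I) = I*(-3) = -3*I)
a(d, b) = 39 - b - d (a(d, b) = 3 - ((d + b) - 36) = 3 - ((b + d) - 36) = 3 - (-36 + b + d) = 3 + (36 - b - d) = 39 - b - d)
a(P(5), h(-6)) - p(-1) = (39 - 1*(-5) - 1*(-1)) - (-3)*(-1) = (39 + 5 + 1) - 1*3 = 45 - 3 = 42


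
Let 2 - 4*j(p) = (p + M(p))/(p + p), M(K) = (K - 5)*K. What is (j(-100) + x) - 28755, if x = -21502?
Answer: -100487/2 ≈ -50244.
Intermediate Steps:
M(K) = K*(-5 + K) (M(K) = (-5 + K)*K = K*(-5 + K))
j(p) = ½ - (p + p*(-5 + p))/(8*p) (j(p) = ½ - (p + p*(-5 + p))/(4*(p + p)) = ½ - (p + p*(-5 + p))/(4*(2*p)) = ½ - (p + p*(-5 + p))*1/(2*p)/4 = ½ - (p + p*(-5 + p))/(8*p))
(j(-100) + x) - 28755 = ((1 - ⅛*(-100)) - 21502) - 28755 = ((1 + 25/2) - 21502) - 28755 = (27/2 - 21502) - 28755 = -42977/2 - 28755 = -100487/2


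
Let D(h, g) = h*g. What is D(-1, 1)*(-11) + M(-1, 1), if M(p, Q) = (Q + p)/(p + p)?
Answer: 11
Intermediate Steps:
D(h, g) = g*h
M(p, Q) = (Q + p)/(2*p) (M(p, Q) = (Q + p)/((2*p)) = (Q + p)*(1/(2*p)) = (Q + p)/(2*p))
D(-1, 1)*(-11) + M(-1, 1) = (1*(-1))*(-11) + (½)*(1 - 1)/(-1) = -1*(-11) + (½)*(-1)*0 = 11 + 0 = 11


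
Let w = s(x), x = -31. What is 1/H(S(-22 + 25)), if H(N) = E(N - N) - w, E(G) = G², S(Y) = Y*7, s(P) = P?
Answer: 1/31 ≈ 0.032258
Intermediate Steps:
w = -31
S(Y) = 7*Y
H(N) = 31 (H(N) = (N - N)² - 1*(-31) = 0² + 31 = 0 + 31 = 31)
1/H(S(-22 + 25)) = 1/31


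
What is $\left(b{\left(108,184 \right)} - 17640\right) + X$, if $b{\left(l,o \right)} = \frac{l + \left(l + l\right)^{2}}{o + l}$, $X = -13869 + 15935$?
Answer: $- \frac{1125211}{73} \approx -15414.0$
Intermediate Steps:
$X = 2066$
$b{\left(l,o \right)} = \frac{l + 4 l^{2}}{l + o}$ ($b{\left(l,o \right)} = \frac{l + \left(2 l\right)^{2}}{l + o} = \frac{l + 4 l^{2}}{l + o}$)
$\left(b{\left(108,184 \right)} - 17640\right) + X = \left(\frac{108 \left(1 + 4 \cdot 108\right)}{108 + 184} - 17640\right) + 2066 = \left(\frac{108 \left(1 + 432\right)}{292} - 17640\right) + 2066 = \left(108 \cdot \frac{1}{292} \cdot 433 - 17640\right) + 2066 = \left(\frac{11691}{73} - 17640\right) + 2066 = - \frac{1276029}{73} + 2066 = - \frac{1125211}{73}$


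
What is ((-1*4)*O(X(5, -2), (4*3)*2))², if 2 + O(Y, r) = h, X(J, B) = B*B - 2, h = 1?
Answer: 16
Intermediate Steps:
X(J, B) = -2 + B² (X(J, B) = B² - 2 = -2 + B²)
O(Y, r) = -1 (O(Y, r) = -2 + 1 = -1)
((-1*4)*O(X(5, -2), (4*3)*2))² = (-1*4*(-1))² = (-4*(-1))² = 4² = 16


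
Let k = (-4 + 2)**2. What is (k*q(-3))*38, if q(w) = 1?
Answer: 152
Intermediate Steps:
k = 4 (k = (-2)**2 = 4)
(k*q(-3))*38 = (4*1)*38 = 4*38 = 152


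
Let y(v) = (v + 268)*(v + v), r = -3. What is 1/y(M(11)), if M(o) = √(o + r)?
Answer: -1/143632 + 67*√2/143632 ≈ 0.00065273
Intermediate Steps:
M(o) = √(-3 + o) (M(o) = √(o - 3) = √(-3 + o))
y(v) = 2*v*(268 + v) (y(v) = (268 + v)*(2*v) = 2*v*(268 + v))
1/y(M(11)) = 1/(2*√(-3 + 11)*(268 + √(-3 + 11))) = 1/(2*√8*(268 + √8)) = 1/(2*(2*√2)*(268 + 2*√2)) = 1/(4*√2*(268 + 2*√2)) = √2/(8*(268 + 2*√2))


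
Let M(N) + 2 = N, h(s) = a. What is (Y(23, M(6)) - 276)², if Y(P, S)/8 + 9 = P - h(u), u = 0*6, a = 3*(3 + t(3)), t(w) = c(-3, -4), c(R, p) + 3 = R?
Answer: 8464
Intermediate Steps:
c(R, p) = -3 + R
t(w) = -6 (t(w) = -3 - 3 = -6)
a = -9 (a = 3*(3 - 6) = 3*(-3) = -9)
u = 0
h(s) = -9
M(N) = -2 + N
Y(P, S) = 8*P (Y(P, S) = -72 + 8*(P - 1*(-9)) = -72 + 8*(P + 9) = -72 + 8*(9 + P) = -72 + (72 + 8*P) = 8*P)
(Y(23, M(6)) - 276)² = (8*23 - 276)² = (184 - 276)² = (-92)² = 8464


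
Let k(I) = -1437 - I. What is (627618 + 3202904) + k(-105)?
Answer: 3829190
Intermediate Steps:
(627618 + 3202904) + k(-105) = (627618 + 3202904) + (-1437 - 1*(-105)) = 3830522 + (-1437 + 105) = 3830522 - 1332 = 3829190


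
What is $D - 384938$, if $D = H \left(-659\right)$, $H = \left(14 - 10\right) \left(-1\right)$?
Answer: $-382302$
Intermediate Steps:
$H = -4$ ($H = \left(14 - 10\right) \left(-1\right) = 4 \left(-1\right) = -4$)
$D = 2636$ ($D = \left(-4\right) \left(-659\right) = 2636$)
$D - 384938 = 2636 - 384938 = -382302$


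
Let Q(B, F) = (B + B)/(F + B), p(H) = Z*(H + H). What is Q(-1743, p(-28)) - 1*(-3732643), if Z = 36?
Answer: 668143263/179 ≈ 3.7326e+6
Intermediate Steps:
p(H) = 72*H (p(H) = 36*(H + H) = 36*(2*H) = 72*H)
Q(B, F) = 2*B/(B + F) (Q(B, F) = (2*B)/(B + F) = 2*B/(B + F))
Q(-1743, p(-28)) - 1*(-3732643) = 2*(-1743)/(-1743 + 72*(-28)) - 1*(-3732643) = 2*(-1743)/(-1743 - 2016) + 3732643 = 2*(-1743)/(-3759) + 3732643 = 2*(-1743)*(-1/3759) + 3732643 = 166/179 + 3732643 = 668143263/179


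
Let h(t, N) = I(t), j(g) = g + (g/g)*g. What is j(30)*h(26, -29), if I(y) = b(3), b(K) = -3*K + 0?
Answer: -540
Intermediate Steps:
b(K) = -3*K
I(y) = -9 (I(y) = -3*3 = -9)
j(g) = 2*g (j(g) = g + 1*g = g + g = 2*g)
h(t, N) = -9
j(30)*h(26, -29) = (2*30)*(-9) = 60*(-9) = -540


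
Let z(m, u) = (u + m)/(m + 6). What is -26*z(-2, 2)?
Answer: 0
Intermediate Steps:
z(m, u) = (m + u)/(6 + m)
-26*z(-2, 2) = -26*(-2 + 2)/(6 - 2) = -26*0/4 = -13*0/2 = -26*0 = 0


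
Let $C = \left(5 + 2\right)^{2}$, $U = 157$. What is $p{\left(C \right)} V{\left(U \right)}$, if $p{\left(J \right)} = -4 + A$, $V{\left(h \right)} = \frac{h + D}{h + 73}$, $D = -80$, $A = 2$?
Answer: $- \frac{77}{115} \approx -0.66957$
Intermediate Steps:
$V{\left(h \right)} = \frac{-80 + h}{73 + h}$ ($V{\left(h \right)} = \frac{h - 80}{h + 73} = \frac{-80 + h}{73 + h}$)
$C = 49$ ($C = 7^{2} = 49$)
$p{\left(J \right)} = -2$ ($p{\left(J \right)} = -4 + 2 = -2$)
$p{\left(C \right)} V{\left(U \right)} = - 2 \frac{-80 + 157}{73 + 157} = - 2 \cdot \frac{1}{230} \cdot 77 = \left(-2\right) \frac{77}{230} = - \frac{77}{115}$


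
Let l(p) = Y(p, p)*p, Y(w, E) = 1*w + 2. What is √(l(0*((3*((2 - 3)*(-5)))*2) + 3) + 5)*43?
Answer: 86*√5 ≈ 192.30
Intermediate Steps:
Y(w, E) = 2 + w (Y(w, E) = w + 2 = 2 + w)
l(p) = p*(2 + p) (l(p) = (2 + p)*p = p*(2 + p))
√(l(0*((3*((2 - 3)*(-5)))*2) + 3) + 5)*43 = √((0*((3*((2 - 3)*(-5)))*2) + 3)*(2 + (0*((3*((2 - 3)*(-5)))*2) + 3)) + 5)*43 = √((0*((3*(-1*(-5)))*2) + 3)*(2 + (0*((3*(-1*(-5)))*2) + 3)) + 5)*43 = √((0*((3*5)*2) + 3)*(2 + (0*((3*5)*2) + 3)) + 5)*43 = √((0*(15*2) + 3)*(2 + (0*(15*2) + 3)) + 5)*43 = √((0*30 + 3)*(2 + (0*30 + 3)) + 5)*43 = √((0 + 3)*(2 + (0 + 3)) + 5)*43 = √(3*(2 + 3) + 5)*43 = √(3*5 + 5)*43 = √(15 + 5)*43 = √20*43 = (2*√5)*43 = 86*√5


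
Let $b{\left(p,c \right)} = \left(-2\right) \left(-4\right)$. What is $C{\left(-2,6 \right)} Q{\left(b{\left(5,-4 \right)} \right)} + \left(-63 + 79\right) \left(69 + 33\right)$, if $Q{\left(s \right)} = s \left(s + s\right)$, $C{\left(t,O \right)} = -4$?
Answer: $1120$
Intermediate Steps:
$b{\left(p,c \right)} = 8$
$Q{\left(s \right)} = 2 s^{2}$ ($Q{\left(s \right)} = s 2 s = 2 s^{2}$)
$C{\left(-2,6 \right)} Q{\left(b{\left(5,-4 \right)} \right)} + \left(-63 + 79\right) \left(69 + 33\right) = - 4 \cdot 2 \cdot 8^{2} + \left(-63 + 79\right) \left(69 + 33\right) = - 4 \cdot 2 \cdot 64 + 16 \cdot 102 = \left(-4\right) 128 + 1632 = -512 + 1632 = 1120$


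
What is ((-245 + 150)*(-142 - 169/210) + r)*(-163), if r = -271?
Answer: -91020667/42 ≈ -2.1672e+6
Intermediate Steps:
((-245 + 150)*(-142 - 169/210) + r)*(-163) = ((-245 + 150)*(-142 - 169/210) - 271)*(-163) = (-95*(-142 - 169*1/210) - 271)*(-163) = (-95*(-142 - 169/210) - 271)*(-163) = (-95*(-29989/210) - 271)*(-163) = (569791/42 - 271)*(-163) = (558409/42)*(-163) = -91020667/42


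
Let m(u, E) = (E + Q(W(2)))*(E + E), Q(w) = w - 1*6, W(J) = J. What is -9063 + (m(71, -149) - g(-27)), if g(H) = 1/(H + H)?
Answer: 1972675/54 ≈ 36531.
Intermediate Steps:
Q(w) = -6 + w (Q(w) = w - 6 = -6 + w)
g(H) = 1/(2*H)
m(u, E) = 2*E*(-4 + E) (m(u, E) = (E + (-6 + 2))*(E + E) = (E - 4)*(2*E) = (-4 + E)*(2*E) = 2*E*(-4 + E))
-9063 + (m(71, -149) - g(-27)) = -9063 + (2*(-149)*(-4 - 149) - 1/(2*(-27))) = -9063 + (2*(-149)*(-153) - (-1)/(2*27)) = -9063 + (45594 - 1*(-1/54)) = -9063 + (45594 + 1/54) = -9063 + 2462077/54 = 1972675/54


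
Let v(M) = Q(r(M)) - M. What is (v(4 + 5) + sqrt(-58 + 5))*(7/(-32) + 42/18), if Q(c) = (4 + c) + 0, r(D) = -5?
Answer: -1015/48 + 203*I*sqrt(53)/96 ≈ -21.146 + 15.394*I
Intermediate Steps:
Q(c) = 4 + c
v(M) = -1 - M (v(M) = (4 - 5) - M = -1 - M)
(v(4 + 5) + sqrt(-58 + 5))*(7/(-32) + 42/18) = ((-1 - (4 + 5)) + sqrt(-58 + 5))*(7/(-32) + 42/18) = ((-1 - 1*9) + sqrt(-53))*(7*(-1/32) + 42*(1/18)) = ((-1 - 9) + I*sqrt(53))*(-7/32 + 7/3) = (-10 + I*sqrt(53))*(203/96) = -1015/48 + 203*I*sqrt(53)/96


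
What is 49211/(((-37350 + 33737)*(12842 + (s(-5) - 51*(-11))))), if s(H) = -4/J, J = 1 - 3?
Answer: -49211/48432265 ≈ -0.0010161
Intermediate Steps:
J = -2
s(H) = 2 (s(H) = -4/(-2) = -4*(-1/2) = 2)
49211/(((-37350 + 33737)*(12842 + (s(-5) - 51*(-11))))) = 49211/(((-37350 + 33737)*(12842 + (2 - 51*(-11))))) = 49211/((-3613*(12842 + (2 + 561)))) = 49211/((-3613*(12842 + 563))) = 49211/((-3613*13405)) = 49211/(-48432265) = 49211*(-1/48432265) = -49211/48432265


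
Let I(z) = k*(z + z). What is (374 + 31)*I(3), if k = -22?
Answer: -53460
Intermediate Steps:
I(z) = -44*z (I(z) = -22*(z + z) = -44*z)
(374 + 31)*I(3) = (374 + 31)*(-44*3) = 405*(-132) = -53460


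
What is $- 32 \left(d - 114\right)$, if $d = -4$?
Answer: $3776$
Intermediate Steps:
$- 32 \left(d - 114\right) = - 32 \left(-4 - 114\right) = \left(-32\right) \left(-118\right) = 3776$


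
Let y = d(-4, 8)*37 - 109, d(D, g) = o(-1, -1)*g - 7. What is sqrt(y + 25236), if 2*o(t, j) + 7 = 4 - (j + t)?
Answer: 4*sqrt(1545) ≈ 157.23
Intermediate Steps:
o(t, j) = -3/2 - j/2 - t/2 (o(t, j) = -7/2 + (4 - (j + t))/2 = -7/2 + (4 + (-j - t))/2 = -7/2 + (4 - j - t)/2 = -7/2 + (2 - j/2 - t/2) = -3/2 - j/2 - t/2)
d(D, g) = -7 - g/2 (d(D, g) = (-3/2 - 1/2*(-1) - 1/2*(-1))*g - 7 = (-3/2 + 1/2 + 1/2)*g - 7 = -g/2 - 7 = -7 - g/2)
y = -516 (y = (-7 - 1/2*8)*37 - 109 = (-7 - 4)*37 - 109 = -11*37 - 109 = -407 - 109 = -516)
sqrt(y + 25236) = sqrt(-516 + 25236) = sqrt(24720) = 4*sqrt(1545)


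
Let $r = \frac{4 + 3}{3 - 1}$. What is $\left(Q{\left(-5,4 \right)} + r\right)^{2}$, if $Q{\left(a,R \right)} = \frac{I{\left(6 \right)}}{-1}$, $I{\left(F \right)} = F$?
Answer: $\frac{25}{4} \approx 6.25$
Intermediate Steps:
$r = \frac{7}{2} \approx 3.5$
$Q{\left(a,R \right)} = -6$ ($Q{\left(a,R \right)} = \frac{6}{-1} = 6 \left(-1\right) = -6$)
$\left(Q{\left(-5,4 \right)} + r\right)^{2} = \left(-6 + \frac{7}{2}\right)^{2} = \left(- \frac{5}{2}\right)^{2} = \frac{25}{4}$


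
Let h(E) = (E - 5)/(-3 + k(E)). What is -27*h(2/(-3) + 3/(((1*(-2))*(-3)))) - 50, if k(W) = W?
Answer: -1787/19 ≈ -94.053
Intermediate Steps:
h(E) = (-5 + E)/(-3 + E) (h(E) = (E - 5)/(-3 + E) = (-5 + E)/(-3 + E))
-27*h(2/(-3) + 3/(((1*(-2))*(-3)))) - 50 = -27*(-5 + (2/(-3) + 3/(((1*(-2))*(-3)))))/(-3 + (2/(-3) + 3/(((1*(-2))*(-3))))) - 50 = -27*(-5 + (2*(-⅓) + 3/((-2*(-3)))))/(-3 + (2*(-⅓) + 3/((-2*(-3))))) - 50 = -27*(-5 + (-⅔ + 3/6))/(-3 + (-⅔ + 3/6)) - 50 = -27*(-5 + (-⅔ + 3*(⅙)))/(-3 + (-⅔ + 3*(⅙))) - 50 = -27*(-5 + (-⅔ + ½))/(-3 + (-⅔ + ½)) - 50 = -27*(-5 - ⅙)/(-3 - ⅙) - 50 = -27*(-31)/((-19/6)*6) - 50 = -(-162)*(-31)/(19*6) - 50 = -27*31/19 - 50 = -837/19 - 50 = -1787/19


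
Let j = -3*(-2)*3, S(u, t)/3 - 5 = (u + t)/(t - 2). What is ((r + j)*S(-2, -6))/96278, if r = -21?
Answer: -27/48139 ≈ -0.00056088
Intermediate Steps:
S(u, t) = 15 + 3*(t + u)/(-2 + t) (S(u, t) = 15 + 3*((u + t)/(t - 2)) = 15 + 3*((t + u)/(-2 + t)) = 15 + 3*(t + u)/(-2 + t))
j = 18 (j = 6*3 = 18)
((r + j)*S(-2, -6))/96278 = ((-21 + 18)*(3*(-10 - 2 + 6*(-6))/(-2 - 6)))/96278 = -9*(-10 - 2 - 36)/(-8)*(1/96278) = -9*(-1)*(-48)/8*(1/96278) = -3*18*(1/96278) = -54*1/96278 = -27/48139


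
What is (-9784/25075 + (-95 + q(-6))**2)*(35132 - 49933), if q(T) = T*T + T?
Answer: -1567900878891/25075 ≈ -6.2528e+7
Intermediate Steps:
q(T) = T + T**2 (q(T) = T**2 + T = T + T**2)
(-9784/25075 + (-95 + q(-6))**2)*(35132 - 49933) = (-9784/25075 + (-95 - 6*(1 - 6))**2)*(35132 - 49933) = (-9784*1/25075 + (-95 - 6*(-5))**2)*(-14801) = (-9784/25075 + (-95 + 30)**2)*(-14801) = (-9784/25075 + (-65)**2)*(-14801) = (-9784/25075 + 4225)*(-14801) = (105932091/25075)*(-14801) = -1567900878891/25075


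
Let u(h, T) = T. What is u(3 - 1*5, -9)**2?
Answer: 81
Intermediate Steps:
u(3 - 1*5, -9)**2 = (-9)**2 = 81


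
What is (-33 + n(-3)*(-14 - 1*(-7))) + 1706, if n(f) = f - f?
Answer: 1673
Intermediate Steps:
n(f) = 0
(-33 + n(-3)*(-14 - 1*(-7))) + 1706 = (-33 + 0*(-14 - 1*(-7))) + 1706 = (-33 + 0*(-14 + 7)) + 1706 = (-33 + 0*(-7)) + 1706 = (-33 + 0) + 1706 = -33 + 1706 = 1673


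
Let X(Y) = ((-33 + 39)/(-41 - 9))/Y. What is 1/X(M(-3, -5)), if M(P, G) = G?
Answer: 125/3 ≈ 41.667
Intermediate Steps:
X(Y) = -3/(25*Y) (X(Y) = (6/(-50))/Y = (6*(-1/50))/Y = -3/(25*Y))
1/X(M(-3, -5)) = 1/(-3/25/(-5)) = 1/(-3/25*(-⅕)) = 1/(3/125) = 125/3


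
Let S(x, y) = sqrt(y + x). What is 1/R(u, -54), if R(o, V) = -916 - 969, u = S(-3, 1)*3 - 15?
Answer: -1/1885 ≈ -0.00053050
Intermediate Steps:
S(x, y) = sqrt(x + y)
u = -15 + 3*I*sqrt(2) (u = sqrt(-3 + 1)*3 - 15 = sqrt(-2)*3 - 15 = (I*sqrt(2))*3 - 15 = 3*I*sqrt(2) - 15 = -15 + 3*I*sqrt(2) ≈ -15.0 + 4.2426*I)
R(o, V) = -1885
1/R(u, -54) = 1/(-1885) = -1/1885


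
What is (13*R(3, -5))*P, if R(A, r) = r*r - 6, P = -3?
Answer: -741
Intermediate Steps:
R(A, r) = -6 + r² (R(A, r) = r² - 6 = -6 + r²)
(13*R(3, -5))*P = (13*(-6 + (-5)²))*(-3) = (13*(-6 + 25))*(-3) = (13*19)*(-3) = 247*(-3) = -741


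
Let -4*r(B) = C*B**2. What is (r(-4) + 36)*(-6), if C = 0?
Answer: -216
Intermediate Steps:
r(B) = 0 (r(B) = -0*B**2 = -1/4*0 = 0)
(r(-4) + 36)*(-6) = (0 + 36)*(-6) = 36*(-6) = -216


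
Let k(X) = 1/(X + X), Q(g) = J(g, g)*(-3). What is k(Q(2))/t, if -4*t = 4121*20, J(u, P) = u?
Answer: 1/247260 ≈ 4.0443e-6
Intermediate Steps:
t = -20605 (t = -4121*20/4 = -¼*82420 = -20605)
Q(g) = -3*g (Q(g) = g*(-3) = -3*g)
k(X) = 1/(2*X)
k(Q(2))/t = (1/(2*((-3*2))))/(-20605) = ((½)/(-6))*(-1/20605) = ((½)*(-⅙))*(-1/20605) = -1/12*(-1/20605) = 1/247260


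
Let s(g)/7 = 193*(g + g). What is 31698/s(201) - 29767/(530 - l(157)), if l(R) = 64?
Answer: -2691957661/42180922 ≈ -63.819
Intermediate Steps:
s(g) = 2702*g (s(g) = 7*(193*(g + g)) = 7*(193*(2*g)) = 7*(386*g) = 2702*g)
31698/s(201) - 29767/(530 - l(157)) = 31698/((2702*201)) - 29767/(530 - 1*64) = 31698/543102 - 29767/(530 - 64) = 31698*(1/543102) - 29767/466 = 5283/90517 - 29767*1/466 = 5283/90517 - 29767/466 = -2691957661/42180922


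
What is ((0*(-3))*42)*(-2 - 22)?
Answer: 0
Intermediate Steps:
((0*(-3))*42)*(-2 - 22) = (0*42)*(-24) = 0*(-24) = 0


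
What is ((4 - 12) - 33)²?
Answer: 1681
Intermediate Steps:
((4 - 12) - 33)² = (-8 - 33)² = (-41)² = 1681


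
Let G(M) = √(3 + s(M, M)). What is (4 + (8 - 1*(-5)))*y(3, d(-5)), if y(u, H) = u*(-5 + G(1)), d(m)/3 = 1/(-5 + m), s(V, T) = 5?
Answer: -255 + 102*√2 ≈ -110.75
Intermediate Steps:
G(M) = 2*√2 (G(M) = √(3 + 5) = √8 = 2*√2)
d(m) = 3/(-5 + m)
y(u, H) = u*(-5 + 2*√2)
(4 + (8 - 1*(-5)))*y(3, d(-5)) = (4 + (8 - 1*(-5)))*(3*(-5 + 2*√2)) = (4 + (8 + 5))*(-15 + 6*√2) = (4 + 13)*(-15 + 6*√2) = 17*(-15 + 6*√2) = -255 + 102*√2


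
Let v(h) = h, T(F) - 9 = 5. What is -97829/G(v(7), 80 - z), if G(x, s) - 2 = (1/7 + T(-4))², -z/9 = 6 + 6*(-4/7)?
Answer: -4793621/9899 ≈ -484.25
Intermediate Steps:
T(F) = 14 (T(F) = 9 + 5 = 14)
z = -162/7 (z = -9*(6 + 6*(-4/7)) = -9*(6 - 24/7) = -9*18/7 = -162/7 ≈ -23.143)
G(x, s) = 9899/49 (G(x, s) = 2 + (1/7 + 14)² = 2 + (⅐ + 14)² = 2 + (99/7)² = 2 + 9801/49 = 9899/49)
-97829/G(v(7), 80 - z) = -97829/9899/49 = -97829*49/9899 = -4793621/9899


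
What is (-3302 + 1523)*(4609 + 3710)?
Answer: -14799501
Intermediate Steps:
(-3302 + 1523)*(4609 + 3710) = -1779*8319 = -14799501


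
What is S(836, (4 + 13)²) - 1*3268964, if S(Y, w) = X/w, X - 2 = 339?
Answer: -944730255/289 ≈ -3.2690e+6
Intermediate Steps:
X = 341 (X = 2 + 339 = 341)
S(Y, w) = 341/w
S(836, (4 + 13)²) - 1*3268964 = 341/((4 + 13)²) - 1*3268964 = 341/(17²) - 3268964 = 341/289 - 3268964 = -944730255/289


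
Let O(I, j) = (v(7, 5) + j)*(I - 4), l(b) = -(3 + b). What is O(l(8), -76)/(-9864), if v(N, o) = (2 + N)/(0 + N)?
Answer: -2615/23016 ≈ -0.11362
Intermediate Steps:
l(b) = -3 - b
v(N, o) = (2 + N)/N
O(I, j) = (-4 + I)*(9/7 + j) (O(I, j) = ((2 + 7)/7 + j)*(I - 4) = ((1/7)*9 + j)*(-4 + I) = (9/7 + j)*(-4 + I) = (-4 + I)*(9/7 + j))
O(l(8), -76)/(-9864) = (-36/7 - 4*(-76) + 9*(-3 - 1*8)/7 + (-3 - 1*8)*(-76))/(-9864) = (-36/7 + 304 + 9*(-3 - 8)/7 + (-3 - 8)*(-76))*(-1/9864) = (-36/7 + 304 + (9/7)*(-11) - 11*(-76))*(-1/9864) = (-36/7 + 304 - 99/7 + 836)*(-1/9864) = (7845/7)*(-1/9864) = -2615/23016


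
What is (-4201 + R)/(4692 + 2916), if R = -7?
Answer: -526/951 ≈ -0.55310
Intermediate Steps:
(-4201 + R)/(4692 + 2916) = (-4201 - 7)/(4692 + 2916) = -4208/7608 = -4208*1/7608 = -526/951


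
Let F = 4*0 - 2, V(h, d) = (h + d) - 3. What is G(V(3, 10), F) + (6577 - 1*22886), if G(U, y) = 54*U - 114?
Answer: -15883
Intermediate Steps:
V(h, d) = -3 + d + h (V(h, d) = (d + h) - 3 = -3 + d + h)
F = -2 (F = 0 - 2 = -2)
G(U, y) = -114 + 54*U
G(V(3, 10), F) + (6577 - 1*22886) = (-114 + 54*(-3 + 10 + 3)) + (6577 - 1*22886) = (-114 + 54*10) + (6577 - 22886) = (-114 + 540) - 16309 = 426 - 16309 = -15883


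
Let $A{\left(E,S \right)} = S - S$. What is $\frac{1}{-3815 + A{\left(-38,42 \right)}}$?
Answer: $- \frac{1}{3815} \approx -0.00026212$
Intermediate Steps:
$A{\left(E,S \right)} = 0$
$\frac{1}{-3815 + A{\left(-38,42 \right)}} = \frac{1}{-3815 + 0} = \frac{1}{-3815} = - \frac{1}{3815}$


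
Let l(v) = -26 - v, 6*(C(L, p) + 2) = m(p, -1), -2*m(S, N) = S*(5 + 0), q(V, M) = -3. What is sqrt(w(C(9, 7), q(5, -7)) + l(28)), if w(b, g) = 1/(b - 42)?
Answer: I*sqrt(17123082)/563 ≈ 7.3499*I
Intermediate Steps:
m(S, N) = -5*S/2 (m(S, N) = -S*(5 + 0)/2 = -S*5/2 = -5*S/2)
C(L, p) = -2 - 5*p/12 (C(L, p) = -2 + (-5*p/2)/6 = -2 - 5*p/12)
w(b, g) = 1/(-42 + b)
sqrt(w(C(9, 7), q(5, -7)) + l(28)) = sqrt(1/(-42 + (-2 - 5/12*7)) + (-26 - 1*28)) = sqrt(1/(-42 + (-2 - 35/12)) + (-26 - 28)) = sqrt(1/(-42 - 59/12) - 54) = sqrt(1/(-563/12) - 54) = sqrt(-12/563 - 54) = sqrt(-30414/563) = I*sqrt(17123082)/563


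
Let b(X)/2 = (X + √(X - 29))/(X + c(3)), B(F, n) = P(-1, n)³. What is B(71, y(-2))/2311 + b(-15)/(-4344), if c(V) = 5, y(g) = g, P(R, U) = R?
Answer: -3759/3346328 + I*√11/10860 ≈ -0.0011233 + 0.0003054*I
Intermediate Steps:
B(F, n) = -1 (B(F, n) = (-1)³ = -1)
b(X) = 2*(X + √(-29 + X))/(5 + X) (b(X) = 2*((X + √(X - 29))/(X + 5)) = 2*((X + √(-29 + X))/(5 + X)) = 2*(X + √(-29 + X))/(5 + X))
B(71, y(-2))/2311 + b(-15)/(-4344) = -1/2311 + (2*(-15 + √(-29 - 15))/(5 - 15))/(-4344) = -1*1/2311 + (2*(-15 + √(-44))/(-10))*(-1/4344) = -1/2311 + (2*(-⅒)*(-15 + 2*I*√11))*(-1/4344) = -1/2311 + (3 - 2*I*√11/5)*(-1/4344) = -1/2311 + (-1/1448 + I*√11/10860) = -3759/3346328 + I*√11/10860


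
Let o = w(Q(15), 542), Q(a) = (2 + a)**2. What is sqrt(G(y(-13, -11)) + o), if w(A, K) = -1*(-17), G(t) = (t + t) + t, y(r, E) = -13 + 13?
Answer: sqrt(17) ≈ 4.1231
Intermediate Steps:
y(r, E) = 0
G(t) = 3*t (G(t) = 2*t + t = 3*t)
w(A, K) = 17
o = 17
sqrt(G(y(-13, -11)) + o) = sqrt(3*0 + 17) = sqrt(0 + 17) = sqrt(17)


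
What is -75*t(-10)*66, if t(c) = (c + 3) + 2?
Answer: 24750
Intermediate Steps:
t(c) = 5 + c (t(c) = (3 + c) + 2 = 5 + c)
-75*t(-10)*66 = -75*(5 - 10)*66 = -75*(-5)*66 = 375*66 = 24750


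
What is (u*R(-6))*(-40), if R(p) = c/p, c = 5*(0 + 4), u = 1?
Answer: 400/3 ≈ 133.33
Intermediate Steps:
c = 20 (c = 5*4 = 20)
R(p) = 20/p
(u*R(-6))*(-40) = (1*(20/(-6)))*(-40) = (1*(20*(-⅙)))*(-40) = (1*(-10/3))*(-40) = -10/3*(-40) = 400/3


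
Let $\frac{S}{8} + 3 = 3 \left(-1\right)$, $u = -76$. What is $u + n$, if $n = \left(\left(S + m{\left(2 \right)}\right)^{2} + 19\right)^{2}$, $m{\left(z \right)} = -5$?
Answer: $7997508$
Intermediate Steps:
$S = -48$ ($S = -24 + 8 \cdot 3 \left(-1\right) = -24 + 8 \left(-3\right) = -24 - 24 = -48$)
$n = 7997584$ ($n = \left(\left(-48 - 5\right)^{2} + 19\right)^{2} = \left(\left(-53\right)^{2} + 19\right)^{2} = \left(2809 + 19\right)^{2} = 2828^{2} = 7997584$)
$u + n = -76 + 7997584 = 7997508$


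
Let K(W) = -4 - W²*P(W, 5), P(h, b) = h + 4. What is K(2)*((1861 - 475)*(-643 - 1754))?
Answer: 93022776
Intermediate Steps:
P(h, b) = 4 + h
K(W) = -4 - W²*(4 + W)
K(2)*((1861 - 475)*(-643 - 1754)) = (-4 - 1*2²*(4 + 2))*((1861 - 475)*(-643 - 1754)) = (-4 - 1*4*6)*(1386*(-2397)) = (-4 - 24)*(-3322242) = -28*(-3322242) = 93022776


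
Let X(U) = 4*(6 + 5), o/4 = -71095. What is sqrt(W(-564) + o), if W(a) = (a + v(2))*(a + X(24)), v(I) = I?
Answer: 2*sqrt(1965) ≈ 88.657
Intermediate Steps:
o = -284380 (o = 4*(-71095) = -284380)
X(U) = 44 (X(U) = 4*11 = 44)
W(a) = (2 + a)*(44 + a) (W(a) = (a + 2)*(a + 44) = (2 + a)*(44 + a))
sqrt(W(-564) + o) = sqrt((88 + (-564)**2 + 46*(-564)) - 284380) = sqrt((88 + 318096 - 25944) - 284380) = sqrt(292240 - 284380) = sqrt(7860) = 2*sqrt(1965)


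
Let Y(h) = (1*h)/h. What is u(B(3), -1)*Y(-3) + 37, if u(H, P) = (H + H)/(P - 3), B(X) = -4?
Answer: 39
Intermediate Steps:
Y(h) = 1 (Y(h) = h/h = 1)
u(H, P) = 2*H/(-3 + P) (u(H, P) = (2*H)/(-3 + P) = 2*H/(-3 + P))
u(B(3), -1)*Y(-3) + 37 = (2*(-4)/(-3 - 1))*1 + 37 = (2*(-4)/(-4))*1 + 37 = (2*(-4)*(-¼))*1 + 37 = 2*1 + 37 = 2 + 37 = 39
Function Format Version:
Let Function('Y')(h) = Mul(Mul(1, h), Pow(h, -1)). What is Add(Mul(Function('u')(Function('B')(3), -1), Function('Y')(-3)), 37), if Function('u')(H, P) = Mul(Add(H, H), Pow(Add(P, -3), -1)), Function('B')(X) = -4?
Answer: 39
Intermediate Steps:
Function('Y')(h) = 1 (Function('Y')(h) = Mul(h, Pow(h, -1)) = 1)
Function('u')(H, P) = Mul(2, H, Pow(Add(-3, P), -1)) (Function('u')(H, P) = Mul(Mul(2, H), Pow(Add(-3, P), -1)) = Mul(2, H, Pow(Add(-3, P), -1)))
Add(Mul(Function('u')(Function('B')(3), -1), Function('Y')(-3)), 37) = Add(Mul(Mul(2, -4, Pow(Add(-3, -1), -1)), 1), 37) = Add(Mul(Mul(2, -4, Pow(-4, -1)), 1), 37) = Add(Mul(Mul(2, -4, Rational(-1, 4)), 1), 37) = Add(Mul(2, 1), 37) = Add(2, 37) = 39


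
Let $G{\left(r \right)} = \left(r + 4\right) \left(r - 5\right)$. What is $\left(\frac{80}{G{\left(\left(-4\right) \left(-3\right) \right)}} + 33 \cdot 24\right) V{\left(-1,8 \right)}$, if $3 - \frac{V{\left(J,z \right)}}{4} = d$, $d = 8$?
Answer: $- \frac{110980}{7} \approx -15854.0$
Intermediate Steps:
$V{\left(J,z \right)} = -20$ ($V{\left(J,z \right)} = 12 - 32 = -20$)
$G{\left(r \right)} = \left(-5 + r\right) \left(4 + r\right)$ ($G{\left(r \right)} = \left(4 + r\right) \left(-5 + r\right) = \left(-5 + r\right) \left(4 + r\right)$)
$\left(\frac{80}{G{\left(\left(-4\right) \left(-3\right) \right)}} + 33 \cdot 24\right) V{\left(-1,8 \right)} = \left(\frac{80}{-20 + \left(\left(-4\right) \left(-3\right)\right)^{2} - \left(-4\right) \left(-3\right)} + 33 \cdot 24\right) \left(-20\right) = \left(\frac{80}{-20 + 12^{2} - 12} + 792\right) \left(-20\right) = \left(\frac{80}{-20 + 144 - 12} + 792\right) \left(-20\right) = \left(\frac{80}{112} + 792\right) \left(-20\right) = \left(80 \cdot \frac{1}{112} + 792\right) \left(-20\right) = \left(\frac{5}{7} + 792\right) \left(-20\right) = \frac{5549}{7} \left(-20\right) = - \frac{110980}{7}$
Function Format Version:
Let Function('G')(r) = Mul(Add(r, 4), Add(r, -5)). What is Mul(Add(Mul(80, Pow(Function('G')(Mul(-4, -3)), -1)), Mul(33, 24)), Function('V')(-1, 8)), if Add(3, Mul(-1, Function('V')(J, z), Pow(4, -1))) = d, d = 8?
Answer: Rational(-110980, 7) ≈ -15854.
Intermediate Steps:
Function('V')(J, z) = -20 (Function('V')(J, z) = Add(12, Mul(-4, 8)) = Add(12, -32) = -20)
Function('G')(r) = Mul(Add(-5, r), Add(4, r)) (Function('G')(r) = Mul(Add(4, r), Add(-5, r)) = Mul(Add(-5, r), Add(4, r)))
Mul(Add(Mul(80, Pow(Function('G')(Mul(-4, -3)), -1)), Mul(33, 24)), Function('V')(-1, 8)) = Mul(Add(Mul(80, Pow(Add(-20, Pow(Mul(-4, -3), 2), Mul(-1, Mul(-4, -3))), -1)), Mul(33, 24)), -20) = Mul(Add(Mul(80, Pow(Add(-20, Pow(12, 2), Mul(-1, 12)), -1)), 792), -20) = Mul(Add(Mul(80, Pow(Add(-20, 144, -12), -1)), 792), -20) = Mul(Add(Mul(80, Pow(112, -1)), 792), -20) = Mul(Add(Mul(80, Rational(1, 112)), 792), -20) = Mul(Add(Rational(5, 7), 792), -20) = Mul(Rational(5549, 7), -20) = Rational(-110980, 7)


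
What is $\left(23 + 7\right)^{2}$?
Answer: $900$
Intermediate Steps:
$\left(23 + 7\right)^{2} = 30^{2} = 900$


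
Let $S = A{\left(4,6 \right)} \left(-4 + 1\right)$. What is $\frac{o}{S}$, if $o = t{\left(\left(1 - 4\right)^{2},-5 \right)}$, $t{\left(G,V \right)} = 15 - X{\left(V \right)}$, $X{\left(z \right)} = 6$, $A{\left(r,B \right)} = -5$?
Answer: $\frac{3}{5} \approx 0.6$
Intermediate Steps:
$S = 15$ ($S = - 5 \left(-4 + 1\right) = \left(-5\right) \left(-3\right) = 15$)
$t{\left(G,V \right)} = 9$ ($t{\left(G,V \right)} = 15 - 6 = 9$)
$o = 9$
$\frac{o}{S} = \frac{9}{15} = 9 \cdot \frac{1}{15} = \frac{3}{5}$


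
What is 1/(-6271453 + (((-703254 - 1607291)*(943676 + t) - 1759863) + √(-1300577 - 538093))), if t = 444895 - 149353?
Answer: -1431638492563/4099177546776118013537273 - I*√1838670/8198355093552236027074546 ≈ -3.4925e-13 - 1.654e-22*I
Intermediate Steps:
t = 295542
1/(-6271453 + (((-703254 - 1607291)*(943676 + t) - 1759863) + √(-1300577 - 538093))) = 1/(-6271453 + (((-703254 - 1607291)*(943676 + 295542) - 1759863) + √(-1300577 - 538093))) = 1/(-6271453 + ((-2310545*1239218 - 1759863) + √(-1838670))) = 1/(-6271453 + ((-2863268953810 - 1759863) + I*√1838670)) = 1/(-6271453 + (-2863270713673 + I*√1838670)) = 1/(-2863276985126 + I*√1838670)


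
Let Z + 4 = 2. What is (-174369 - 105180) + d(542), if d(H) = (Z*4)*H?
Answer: -283885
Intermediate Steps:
Z = -2 (Z = -4 + 2 = -2)
d(H) = -8*H (d(H) = (-2*4)*H = -8*H)
(-174369 - 105180) + d(542) = (-174369 - 105180) - 8*542 = -279549 - 4336 = -283885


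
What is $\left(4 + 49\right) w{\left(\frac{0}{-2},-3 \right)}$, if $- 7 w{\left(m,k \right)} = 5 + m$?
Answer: $- \frac{265}{7} \approx -37.857$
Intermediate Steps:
$w{\left(m,k \right)} = - \frac{5}{7} - \frac{m}{7}$ ($w{\left(m,k \right)} = - \frac{5 + m}{7} = - \frac{5}{7} - \frac{m}{7}$)
$\left(4 + 49\right) w{\left(\frac{0}{-2},-3 \right)} = \left(4 + 49\right) \left(- \frac{5}{7} - \frac{0 \frac{1}{-2}}{7}\right) = 53 \left(- \frac{5}{7} - \frac{0 \left(- \frac{1}{2}\right)}{7}\right) = 53 \left(- \frac{5}{7} - 0\right) = 53 \left(- \frac{5}{7} + 0\right) = 53 \left(- \frac{5}{7}\right) = - \frac{265}{7}$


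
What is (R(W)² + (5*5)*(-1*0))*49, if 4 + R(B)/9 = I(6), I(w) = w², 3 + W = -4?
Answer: 4064256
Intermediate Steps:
W = -7 (W = -3 - 4 = -7)
R(B) = 288 (R(B) = -36 + 9*6² = -36 + 9*36 = -36 + 324 = 288)
(R(W)² + (5*5)*(-1*0))*49 = (288² + (5*5)*(-1*0))*49 = (82944 + 25*0)*49 = (82944 + 0)*49 = 82944*49 = 4064256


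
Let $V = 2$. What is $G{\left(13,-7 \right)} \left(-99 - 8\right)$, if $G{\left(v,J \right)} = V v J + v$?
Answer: $18083$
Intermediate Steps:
$G{\left(v,J \right)} = v + 2 J v$ ($G{\left(v,J \right)} = 2 v J + v = 2 J v + v = v + 2 J v$)
$G{\left(13,-7 \right)} \left(-99 - 8\right) = 13 \left(1 + 2 \left(-7\right)\right) \left(-99 - 8\right) = 13 \left(1 - 14\right) \left(-107\right) = 13 \left(-13\right) \left(-107\right) = \left(-169\right) \left(-107\right) = 18083$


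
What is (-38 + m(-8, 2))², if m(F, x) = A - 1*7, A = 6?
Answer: 1521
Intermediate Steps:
m(F, x) = -1 (m(F, x) = 6 - 1*7 = 6 - 7 = -1)
(-38 + m(-8, 2))² = (-38 - 1)² = (-39)² = 1521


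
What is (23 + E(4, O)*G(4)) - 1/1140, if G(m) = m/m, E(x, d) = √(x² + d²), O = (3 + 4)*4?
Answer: 26219/1140 + 20*√2 ≈ 51.283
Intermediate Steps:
O = 28 (O = 7*4 = 28)
E(x, d) = √(d² + x²)
G(m) = 1
(23 + E(4, O)*G(4)) - 1/1140 = (23 + √(28² + 4²)*1) - 1/1140 = (23 + √(784 + 16)*1) - 1*1/1140 = (23 + √800*1) - 1/1140 = (23 + (20*√2)*1) - 1/1140 = (23 + 20*√2) - 1/1140 = 26219/1140 + 20*√2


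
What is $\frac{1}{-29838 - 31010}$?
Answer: $- \frac{1}{60848} \approx -1.6434 \cdot 10^{-5}$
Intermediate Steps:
$\frac{1}{-29838 - 31010} = \frac{1}{-60848} = - \frac{1}{60848}$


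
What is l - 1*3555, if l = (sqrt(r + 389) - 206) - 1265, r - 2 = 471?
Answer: -5026 + sqrt(862) ≈ -4996.6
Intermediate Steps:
r = 473 (r = 2 + 471 = 473)
l = -1471 + sqrt(862) (l = (sqrt(473 + 389) - 206) - 1265 = (sqrt(862) - 206) - 1265 = (-206 + sqrt(862)) - 1265 = -1471 + sqrt(862) ≈ -1441.6)
l - 1*3555 = (-1471 + sqrt(862)) - 1*3555 = (-1471 + sqrt(862)) - 3555 = -5026 + sqrt(862)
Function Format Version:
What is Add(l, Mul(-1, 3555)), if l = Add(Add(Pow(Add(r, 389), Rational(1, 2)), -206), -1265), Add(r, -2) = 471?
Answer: Add(-5026, Pow(862, Rational(1, 2))) ≈ -4996.6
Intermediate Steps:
r = 473 (r = Add(2, 471) = 473)
l = Add(-1471, Pow(862, Rational(1, 2))) (l = Add(Add(Pow(Add(473, 389), Rational(1, 2)), -206), -1265) = Add(Add(Pow(862, Rational(1, 2)), -206), -1265) = Add(Add(-206, Pow(862, Rational(1, 2))), -1265) = Add(-1471, Pow(862, Rational(1, 2))) ≈ -1441.6)
Add(l, Mul(-1, 3555)) = Add(Add(-1471, Pow(862, Rational(1, 2))), Mul(-1, 3555)) = Add(Add(-1471, Pow(862, Rational(1, 2))), -3555) = Add(-5026, Pow(862, Rational(1, 2)))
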